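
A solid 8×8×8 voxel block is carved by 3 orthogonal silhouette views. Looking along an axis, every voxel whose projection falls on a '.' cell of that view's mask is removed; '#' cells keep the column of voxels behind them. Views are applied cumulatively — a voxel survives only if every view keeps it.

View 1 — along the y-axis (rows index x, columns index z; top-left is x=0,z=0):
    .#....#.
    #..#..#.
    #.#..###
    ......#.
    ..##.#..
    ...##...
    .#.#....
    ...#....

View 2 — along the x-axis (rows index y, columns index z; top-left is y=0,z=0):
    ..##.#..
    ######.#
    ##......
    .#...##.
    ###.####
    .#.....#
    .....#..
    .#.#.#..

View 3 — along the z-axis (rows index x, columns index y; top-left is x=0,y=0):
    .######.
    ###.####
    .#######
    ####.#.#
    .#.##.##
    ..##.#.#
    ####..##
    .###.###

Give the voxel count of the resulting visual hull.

before carving: 512 voxels (8×8×8)
  1. axis=1 (XZ plane), |mask|=19  ⇒  voxels=152
  2. axis=0 (YZ plane), |mask|=28  ⇒  voxels=64
  3. axis=2 (XY plane), |mask|=47  ⇒  voxels=49

voxel count = 49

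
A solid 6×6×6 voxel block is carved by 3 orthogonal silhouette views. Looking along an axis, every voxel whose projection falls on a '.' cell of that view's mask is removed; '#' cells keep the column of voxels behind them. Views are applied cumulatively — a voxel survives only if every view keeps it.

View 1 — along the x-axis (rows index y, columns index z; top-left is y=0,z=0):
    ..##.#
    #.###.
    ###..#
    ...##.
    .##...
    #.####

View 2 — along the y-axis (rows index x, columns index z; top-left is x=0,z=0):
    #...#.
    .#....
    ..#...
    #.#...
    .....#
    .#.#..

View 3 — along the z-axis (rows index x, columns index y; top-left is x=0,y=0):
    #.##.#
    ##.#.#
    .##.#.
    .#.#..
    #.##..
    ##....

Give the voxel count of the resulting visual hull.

before carving: 216 voxels (6×6×6)
  1. axis=0 (YZ plane), |mask|=20  ⇒  voxels=120
  2. axis=1 (XZ plane), |mask|=9  ⇒  voxels=30
  3. axis=2 (XY plane), |mask|=18  ⇒  voxels=13

voxel count = 13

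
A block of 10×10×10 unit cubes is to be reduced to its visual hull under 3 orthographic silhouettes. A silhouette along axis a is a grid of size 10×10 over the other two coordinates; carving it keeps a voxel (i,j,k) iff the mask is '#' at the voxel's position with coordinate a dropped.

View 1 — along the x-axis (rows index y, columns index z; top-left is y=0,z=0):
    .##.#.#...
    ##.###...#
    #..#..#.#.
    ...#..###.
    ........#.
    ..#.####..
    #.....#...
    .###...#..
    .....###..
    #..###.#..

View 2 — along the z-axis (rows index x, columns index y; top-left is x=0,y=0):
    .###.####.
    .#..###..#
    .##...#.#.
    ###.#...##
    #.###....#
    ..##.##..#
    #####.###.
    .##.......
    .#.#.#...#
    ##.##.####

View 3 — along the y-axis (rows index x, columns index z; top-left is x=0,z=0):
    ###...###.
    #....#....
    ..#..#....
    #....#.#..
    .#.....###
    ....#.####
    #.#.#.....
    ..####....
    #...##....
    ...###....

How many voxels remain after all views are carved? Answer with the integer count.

voxel count = 80

before carving: 1000 voxels (10×10×10)
[1] x-view keeps 38 columns → grid now 380
[2] z-view keeps 54 columns → grid now 210
[3] y-view keeps 35 columns → grid now 80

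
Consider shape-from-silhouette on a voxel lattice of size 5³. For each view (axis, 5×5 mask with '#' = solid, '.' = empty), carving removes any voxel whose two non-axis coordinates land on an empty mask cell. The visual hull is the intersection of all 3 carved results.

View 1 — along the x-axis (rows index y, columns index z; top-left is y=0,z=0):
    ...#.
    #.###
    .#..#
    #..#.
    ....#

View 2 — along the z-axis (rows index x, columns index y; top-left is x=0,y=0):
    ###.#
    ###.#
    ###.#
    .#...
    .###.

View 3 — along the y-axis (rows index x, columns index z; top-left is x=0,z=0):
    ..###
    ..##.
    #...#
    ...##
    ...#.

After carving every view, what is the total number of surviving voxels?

initial block: 5^3 = 125
after view 1 [x-axis, 10 of 25 cells solid] → remaining = 50
after view 2 [z-axis, 16 of 25 cells solid] → remaining = 36
after view 3 [y-axis, 10 of 25 cells solid] → remaining = 17

voxel count = 17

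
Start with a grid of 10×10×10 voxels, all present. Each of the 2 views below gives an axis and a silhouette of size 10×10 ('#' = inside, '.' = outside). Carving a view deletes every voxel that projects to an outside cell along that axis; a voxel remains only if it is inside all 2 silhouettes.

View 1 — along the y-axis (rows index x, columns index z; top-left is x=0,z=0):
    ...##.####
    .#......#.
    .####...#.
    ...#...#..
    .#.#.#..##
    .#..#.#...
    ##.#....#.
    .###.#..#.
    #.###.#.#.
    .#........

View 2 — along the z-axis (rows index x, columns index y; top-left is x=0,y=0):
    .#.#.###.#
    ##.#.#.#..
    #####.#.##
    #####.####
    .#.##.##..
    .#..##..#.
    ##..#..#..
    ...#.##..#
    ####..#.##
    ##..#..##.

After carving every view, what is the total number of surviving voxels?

full grid |V| = 1000
after view 1 [y-axis, 39 of 100 cells solid] → remaining = 390
after view 2 [z-axis, 57 of 100 cells solid] → remaining = 224

|visual hull| = 224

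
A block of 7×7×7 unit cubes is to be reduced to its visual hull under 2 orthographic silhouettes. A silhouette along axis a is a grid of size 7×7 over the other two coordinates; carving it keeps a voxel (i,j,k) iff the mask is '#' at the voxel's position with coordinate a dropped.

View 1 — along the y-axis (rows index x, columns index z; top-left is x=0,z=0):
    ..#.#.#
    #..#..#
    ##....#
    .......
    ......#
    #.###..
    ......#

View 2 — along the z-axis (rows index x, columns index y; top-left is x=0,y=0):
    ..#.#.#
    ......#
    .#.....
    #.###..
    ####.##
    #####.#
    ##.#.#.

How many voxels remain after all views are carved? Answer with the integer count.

remaining voxels: 49

initial block: 7^3 = 343
[1] y-view keeps 15 columns → grid now 105
[2] z-view keeps 25 columns → grid now 49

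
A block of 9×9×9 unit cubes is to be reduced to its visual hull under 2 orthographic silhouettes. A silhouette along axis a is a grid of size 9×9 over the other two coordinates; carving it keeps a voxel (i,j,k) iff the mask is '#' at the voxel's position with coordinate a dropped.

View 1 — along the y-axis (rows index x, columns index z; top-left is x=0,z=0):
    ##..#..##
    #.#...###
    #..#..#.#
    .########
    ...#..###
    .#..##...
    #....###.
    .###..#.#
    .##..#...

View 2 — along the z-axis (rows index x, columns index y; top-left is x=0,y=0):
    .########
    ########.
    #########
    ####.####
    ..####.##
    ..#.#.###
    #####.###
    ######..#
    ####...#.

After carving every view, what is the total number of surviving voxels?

full grid |V| = 729
carve view 1 (along y, XZ-mask fill 41/81): 369 voxels remain
carve view 2 (along z, XY-mask fill 64/81): 301 voxels remain

|visual hull| = 301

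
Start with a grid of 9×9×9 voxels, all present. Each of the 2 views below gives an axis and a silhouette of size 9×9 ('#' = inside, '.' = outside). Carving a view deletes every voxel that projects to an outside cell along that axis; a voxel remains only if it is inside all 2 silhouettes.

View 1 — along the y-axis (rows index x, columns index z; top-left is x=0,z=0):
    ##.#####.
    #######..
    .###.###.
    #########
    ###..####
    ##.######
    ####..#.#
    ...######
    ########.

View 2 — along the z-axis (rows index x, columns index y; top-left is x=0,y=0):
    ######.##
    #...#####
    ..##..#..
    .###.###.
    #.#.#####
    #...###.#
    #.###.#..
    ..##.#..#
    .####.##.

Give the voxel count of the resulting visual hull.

361 voxels

initial block: 9^3 = 729
after view 1 [y-axis, 64 of 81 cells solid] → remaining = 576
after view 2 [z-axis, 50 of 81 cells solid] → remaining = 361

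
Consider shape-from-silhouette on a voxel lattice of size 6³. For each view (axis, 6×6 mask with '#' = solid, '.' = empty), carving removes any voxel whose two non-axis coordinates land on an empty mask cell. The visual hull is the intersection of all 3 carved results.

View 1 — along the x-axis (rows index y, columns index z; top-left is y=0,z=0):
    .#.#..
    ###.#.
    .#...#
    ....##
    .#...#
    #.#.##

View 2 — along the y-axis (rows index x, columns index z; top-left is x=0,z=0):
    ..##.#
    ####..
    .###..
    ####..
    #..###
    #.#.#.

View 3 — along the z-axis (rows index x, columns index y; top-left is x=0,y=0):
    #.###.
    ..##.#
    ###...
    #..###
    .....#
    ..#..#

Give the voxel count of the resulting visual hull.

remaining voxels: 23

before carving: 216 voxels (6×6×6)
after view 1 [x-axis, 16 of 36 cells solid] → remaining = 96
after view 2 [y-axis, 21 of 36 cells solid] → remaining = 49
after view 3 [z-axis, 17 of 36 cells solid] → remaining = 23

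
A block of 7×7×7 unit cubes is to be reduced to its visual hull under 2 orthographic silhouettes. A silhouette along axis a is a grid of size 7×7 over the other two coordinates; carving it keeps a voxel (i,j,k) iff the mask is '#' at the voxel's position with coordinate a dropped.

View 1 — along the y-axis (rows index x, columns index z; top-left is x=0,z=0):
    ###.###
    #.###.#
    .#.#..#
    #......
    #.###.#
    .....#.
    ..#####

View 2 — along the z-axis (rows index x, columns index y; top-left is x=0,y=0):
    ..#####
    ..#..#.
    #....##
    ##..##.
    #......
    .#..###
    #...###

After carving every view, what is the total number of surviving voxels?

start: 7×7×7 = 343 voxels
V1 y: intersect with XZ mask (26 set) -- 182 left
V2 z: intersect with XY mask (23 set) -- 82 left

remaining voxels: 82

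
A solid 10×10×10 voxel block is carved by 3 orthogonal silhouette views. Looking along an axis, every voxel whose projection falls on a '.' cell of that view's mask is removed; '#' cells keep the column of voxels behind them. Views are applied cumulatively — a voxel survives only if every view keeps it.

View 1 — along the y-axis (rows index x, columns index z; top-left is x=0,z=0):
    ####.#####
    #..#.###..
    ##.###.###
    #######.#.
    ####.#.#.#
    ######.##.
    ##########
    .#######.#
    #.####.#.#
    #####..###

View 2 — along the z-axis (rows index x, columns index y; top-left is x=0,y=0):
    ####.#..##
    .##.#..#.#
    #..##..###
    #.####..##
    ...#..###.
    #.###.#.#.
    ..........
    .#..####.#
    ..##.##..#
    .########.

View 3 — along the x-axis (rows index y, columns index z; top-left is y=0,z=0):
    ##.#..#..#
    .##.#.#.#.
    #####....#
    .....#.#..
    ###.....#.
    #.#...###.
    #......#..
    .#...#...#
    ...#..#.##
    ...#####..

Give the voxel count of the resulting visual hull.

remaining voxels: 169

before carving: 1000 voxels (10×10×10)
V1 y: intersect with XZ mask (78 set) -- 780 left
V2 z: intersect with XY mask (54 set) -- 415 left
V3 x: intersect with YZ mask (41 set) -- 169 left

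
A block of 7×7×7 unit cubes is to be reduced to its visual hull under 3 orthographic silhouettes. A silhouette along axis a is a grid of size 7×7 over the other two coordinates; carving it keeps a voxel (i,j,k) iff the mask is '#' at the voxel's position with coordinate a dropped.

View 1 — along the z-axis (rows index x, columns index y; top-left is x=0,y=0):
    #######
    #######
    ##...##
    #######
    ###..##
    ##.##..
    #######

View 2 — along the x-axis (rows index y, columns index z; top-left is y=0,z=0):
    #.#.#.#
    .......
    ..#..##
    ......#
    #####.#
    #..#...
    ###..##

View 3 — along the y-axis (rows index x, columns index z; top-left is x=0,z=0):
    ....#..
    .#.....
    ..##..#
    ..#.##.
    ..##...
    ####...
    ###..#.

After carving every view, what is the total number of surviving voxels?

|visual hull| = 39

before carving: 343 voxels (7×7×7)
carve view 1 (along z, XY-mask fill 41/49): 287 voxels remain
carve view 2 (along x, YZ-mask fill 21/49): 120 voxels remain
carve view 3 (along y, XZ-mask fill 18/49): 39 voxels remain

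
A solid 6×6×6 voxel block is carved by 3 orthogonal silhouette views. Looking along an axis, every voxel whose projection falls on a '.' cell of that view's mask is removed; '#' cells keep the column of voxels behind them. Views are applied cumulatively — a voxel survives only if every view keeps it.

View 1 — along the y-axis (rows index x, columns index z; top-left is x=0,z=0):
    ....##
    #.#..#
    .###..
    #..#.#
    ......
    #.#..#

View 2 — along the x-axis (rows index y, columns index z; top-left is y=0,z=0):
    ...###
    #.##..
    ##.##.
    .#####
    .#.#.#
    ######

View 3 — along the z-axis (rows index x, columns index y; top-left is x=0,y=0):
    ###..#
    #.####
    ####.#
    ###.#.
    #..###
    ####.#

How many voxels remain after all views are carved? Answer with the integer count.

41 voxels

before carving: 216 voxels (6×6×6)
V1 y: intersect with XZ mask (14 set) -- 84 left
V2 x: intersect with YZ mask (24 set) -- 54 left
V3 z: intersect with XY mask (27 set) -- 41 left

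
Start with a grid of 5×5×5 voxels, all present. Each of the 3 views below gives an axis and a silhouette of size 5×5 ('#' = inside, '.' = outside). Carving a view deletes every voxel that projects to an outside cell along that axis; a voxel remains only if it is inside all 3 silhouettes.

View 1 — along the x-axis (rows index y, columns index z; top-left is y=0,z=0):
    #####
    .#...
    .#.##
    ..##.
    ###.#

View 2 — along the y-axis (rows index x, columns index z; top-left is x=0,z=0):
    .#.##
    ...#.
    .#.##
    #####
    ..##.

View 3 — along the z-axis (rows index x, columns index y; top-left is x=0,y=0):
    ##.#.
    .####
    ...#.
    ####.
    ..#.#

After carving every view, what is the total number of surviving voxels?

initial block: 5^3 = 125
V1 x: intersect with YZ mask (15 set) -- 75 left
V2 y: intersect with XZ mask (14 set) -- 44 left
V3 z: intersect with XY mask (14 set) -- 21 left

voxel count = 21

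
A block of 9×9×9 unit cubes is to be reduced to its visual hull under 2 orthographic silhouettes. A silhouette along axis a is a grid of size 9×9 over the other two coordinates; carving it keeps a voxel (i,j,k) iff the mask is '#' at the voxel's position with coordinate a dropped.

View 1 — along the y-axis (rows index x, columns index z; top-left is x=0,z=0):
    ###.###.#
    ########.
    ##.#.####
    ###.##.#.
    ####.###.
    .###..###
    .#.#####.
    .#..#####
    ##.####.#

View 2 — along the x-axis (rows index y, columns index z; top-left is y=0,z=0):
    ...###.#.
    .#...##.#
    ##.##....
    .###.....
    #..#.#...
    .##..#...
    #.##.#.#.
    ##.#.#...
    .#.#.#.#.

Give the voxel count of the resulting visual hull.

before carving: 729 voxels (9×9×9)
[1] y-view keeps 60 columns → grid now 540
[2] x-view keeps 34 columns → grid now 237

remaining voxels: 237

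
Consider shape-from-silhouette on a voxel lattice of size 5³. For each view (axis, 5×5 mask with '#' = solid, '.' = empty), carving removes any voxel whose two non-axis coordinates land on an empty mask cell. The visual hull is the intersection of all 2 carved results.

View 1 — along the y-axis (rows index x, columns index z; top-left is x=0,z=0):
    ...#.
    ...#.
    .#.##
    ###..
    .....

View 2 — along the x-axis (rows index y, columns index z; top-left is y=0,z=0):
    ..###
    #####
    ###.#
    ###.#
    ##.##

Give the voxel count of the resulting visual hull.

30 voxels

start: 5×5×5 = 125 voxels
  1. axis=1 (XZ plane), |mask|=8  ⇒  voxels=40
  2. axis=0 (YZ plane), |mask|=20  ⇒  voxels=30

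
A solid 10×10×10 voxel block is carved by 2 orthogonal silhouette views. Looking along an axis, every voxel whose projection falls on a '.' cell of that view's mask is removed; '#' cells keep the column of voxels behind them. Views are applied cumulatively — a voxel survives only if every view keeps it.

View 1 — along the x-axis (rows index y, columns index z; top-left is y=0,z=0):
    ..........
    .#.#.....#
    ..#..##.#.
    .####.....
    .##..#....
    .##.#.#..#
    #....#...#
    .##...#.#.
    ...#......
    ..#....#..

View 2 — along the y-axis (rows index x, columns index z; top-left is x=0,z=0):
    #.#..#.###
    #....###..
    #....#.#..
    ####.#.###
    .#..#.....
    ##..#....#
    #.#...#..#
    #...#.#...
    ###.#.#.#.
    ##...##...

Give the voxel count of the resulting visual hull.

full grid |V| = 1000
[1] x-view keeps 29 columns → grid now 290
[2] y-view keeps 44 columns → grid now 121

remaining voxels: 121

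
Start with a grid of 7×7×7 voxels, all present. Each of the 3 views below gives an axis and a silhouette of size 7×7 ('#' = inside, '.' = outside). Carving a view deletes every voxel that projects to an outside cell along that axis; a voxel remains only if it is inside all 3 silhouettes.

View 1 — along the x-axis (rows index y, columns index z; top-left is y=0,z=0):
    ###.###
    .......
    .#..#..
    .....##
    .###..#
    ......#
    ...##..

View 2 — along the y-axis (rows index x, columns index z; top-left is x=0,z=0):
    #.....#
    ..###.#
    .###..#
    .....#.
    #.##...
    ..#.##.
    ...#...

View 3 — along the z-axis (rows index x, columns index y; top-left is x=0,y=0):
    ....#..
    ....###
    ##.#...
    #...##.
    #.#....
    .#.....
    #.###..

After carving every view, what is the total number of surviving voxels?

remaining voxels: 15

full grid |V| = 343
carve view 1 (along x, YZ-mask fill 17/49): 119 voxels remain
carve view 2 (along y, XZ-mask fill 18/49): 43 voxels remain
carve view 3 (along z, XY-mask fill 17/49): 15 voxels remain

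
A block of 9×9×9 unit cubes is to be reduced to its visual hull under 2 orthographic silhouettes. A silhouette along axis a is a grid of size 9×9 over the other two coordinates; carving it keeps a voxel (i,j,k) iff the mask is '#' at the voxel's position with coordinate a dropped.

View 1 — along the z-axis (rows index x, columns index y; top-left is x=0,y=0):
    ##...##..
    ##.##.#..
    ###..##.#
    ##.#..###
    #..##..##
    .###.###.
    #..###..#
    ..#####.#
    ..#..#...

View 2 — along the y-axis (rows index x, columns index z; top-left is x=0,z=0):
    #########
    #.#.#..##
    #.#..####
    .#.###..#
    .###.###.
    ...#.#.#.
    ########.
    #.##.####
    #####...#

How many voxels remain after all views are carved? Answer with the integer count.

269 voxels

before carving: 729 voxels (9×9×9)
carve view 1 (along z, XY-mask fill 45/81): 405 voxels remain
carve view 2 (along y, XZ-mask fill 55/81): 269 voxels remain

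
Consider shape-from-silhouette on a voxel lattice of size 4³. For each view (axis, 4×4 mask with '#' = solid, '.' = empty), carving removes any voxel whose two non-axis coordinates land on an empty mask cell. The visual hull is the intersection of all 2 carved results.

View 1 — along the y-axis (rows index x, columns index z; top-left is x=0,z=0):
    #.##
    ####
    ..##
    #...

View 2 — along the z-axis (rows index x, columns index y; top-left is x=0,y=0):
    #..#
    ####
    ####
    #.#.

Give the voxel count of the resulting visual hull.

remaining voxels: 32

initial block: 4^3 = 64
V1 y: intersect with XZ mask (10 set) -- 40 left
V2 z: intersect with XY mask (12 set) -- 32 left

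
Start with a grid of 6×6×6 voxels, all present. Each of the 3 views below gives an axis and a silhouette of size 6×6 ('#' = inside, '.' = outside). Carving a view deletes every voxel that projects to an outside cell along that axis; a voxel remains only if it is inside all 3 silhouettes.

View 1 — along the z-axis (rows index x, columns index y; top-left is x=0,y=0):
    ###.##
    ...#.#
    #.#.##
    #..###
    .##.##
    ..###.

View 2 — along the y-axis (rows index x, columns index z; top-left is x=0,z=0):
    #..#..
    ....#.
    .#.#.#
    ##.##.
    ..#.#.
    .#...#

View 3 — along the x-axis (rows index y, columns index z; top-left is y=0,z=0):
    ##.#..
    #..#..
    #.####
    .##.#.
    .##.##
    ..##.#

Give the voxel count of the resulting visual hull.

full grid |V| = 216
  1. axis=2 (XY plane), |mask|=22  ⇒  voxels=132
  2. axis=1 (XZ plane), |mask|=14  ⇒  voxels=54
  3. axis=0 (YZ plane), |mask|=20  ⇒  voxels=33

remaining voxels: 33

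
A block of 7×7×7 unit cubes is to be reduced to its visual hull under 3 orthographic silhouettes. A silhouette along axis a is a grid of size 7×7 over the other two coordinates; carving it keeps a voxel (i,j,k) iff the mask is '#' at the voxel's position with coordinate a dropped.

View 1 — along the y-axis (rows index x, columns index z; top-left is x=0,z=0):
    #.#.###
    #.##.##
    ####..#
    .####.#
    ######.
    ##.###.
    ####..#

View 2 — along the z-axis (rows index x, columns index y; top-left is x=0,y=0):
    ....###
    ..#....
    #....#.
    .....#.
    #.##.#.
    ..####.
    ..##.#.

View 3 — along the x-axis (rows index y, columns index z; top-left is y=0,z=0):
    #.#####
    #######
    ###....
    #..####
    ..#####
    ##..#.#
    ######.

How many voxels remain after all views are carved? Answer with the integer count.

start: 7×7×7 = 343 voxels
  1. axis=1 (XZ plane), |mask|=36  ⇒  voxels=252
  2. axis=2 (XY plane), |mask|=18  ⇒  voxels=94
  3. axis=0 (YZ plane), |mask|=36  ⇒  voxels=59

remaining voxels: 59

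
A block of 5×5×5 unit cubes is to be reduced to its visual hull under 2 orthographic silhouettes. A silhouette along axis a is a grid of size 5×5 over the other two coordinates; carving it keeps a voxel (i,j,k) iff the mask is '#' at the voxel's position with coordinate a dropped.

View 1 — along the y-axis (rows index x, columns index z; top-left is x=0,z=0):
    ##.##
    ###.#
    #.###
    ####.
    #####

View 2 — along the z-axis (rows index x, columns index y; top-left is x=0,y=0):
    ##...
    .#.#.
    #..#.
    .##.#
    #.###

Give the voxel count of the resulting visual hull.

remaining voxels: 56

full grid |V| = 125
  1. axis=1 (XZ plane), |mask|=21  ⇒  voxels=105
  2. axis=2 (XY plane), |mask|=13  ⇒  voxels=56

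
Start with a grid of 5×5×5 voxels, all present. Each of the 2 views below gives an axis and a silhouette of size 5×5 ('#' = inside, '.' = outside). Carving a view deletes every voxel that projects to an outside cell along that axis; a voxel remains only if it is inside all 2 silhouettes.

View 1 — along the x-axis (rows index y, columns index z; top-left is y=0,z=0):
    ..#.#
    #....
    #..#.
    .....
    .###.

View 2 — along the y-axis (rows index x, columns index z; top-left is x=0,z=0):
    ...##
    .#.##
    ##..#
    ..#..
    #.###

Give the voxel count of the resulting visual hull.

initial block: 5^3 = 125
after view 1 [x-axis, 8 of 25 cells solid] → remaining = 40
after view 2 [y-axis, 13 of 25 cells solid] → remaining = 20

20 voxels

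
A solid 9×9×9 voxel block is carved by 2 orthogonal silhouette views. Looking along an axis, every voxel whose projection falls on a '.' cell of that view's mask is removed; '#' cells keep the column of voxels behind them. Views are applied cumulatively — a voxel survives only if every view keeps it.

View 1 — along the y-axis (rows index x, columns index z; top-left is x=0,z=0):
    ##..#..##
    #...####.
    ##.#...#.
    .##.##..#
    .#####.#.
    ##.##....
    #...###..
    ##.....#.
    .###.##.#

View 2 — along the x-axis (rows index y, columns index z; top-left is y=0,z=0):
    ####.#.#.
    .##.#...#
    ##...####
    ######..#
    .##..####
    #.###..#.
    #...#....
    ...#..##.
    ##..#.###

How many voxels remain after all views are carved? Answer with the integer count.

voxel count = 216

initial block: 9^3 = 729
carve view 1 (along y, XZ-mask fill 42/81): 378 voxels remain
carve view 2 (along x, YZ-mask fill 45/81): 216 voxels remain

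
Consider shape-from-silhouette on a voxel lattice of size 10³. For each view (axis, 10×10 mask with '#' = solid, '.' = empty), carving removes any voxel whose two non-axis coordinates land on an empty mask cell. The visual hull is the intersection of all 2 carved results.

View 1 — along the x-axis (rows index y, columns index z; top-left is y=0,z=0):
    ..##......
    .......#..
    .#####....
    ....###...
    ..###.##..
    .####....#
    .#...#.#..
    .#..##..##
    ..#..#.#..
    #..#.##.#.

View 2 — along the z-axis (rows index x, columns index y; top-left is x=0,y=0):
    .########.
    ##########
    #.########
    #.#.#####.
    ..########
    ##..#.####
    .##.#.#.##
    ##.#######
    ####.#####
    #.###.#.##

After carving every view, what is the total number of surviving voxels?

301 voxels

before carving: 1000 voxels (10×10×10)
V1 x: intersect with YZ mask (37 set) -- 370 left
V2 z: intersect with XY mask (80 set) -- 301 left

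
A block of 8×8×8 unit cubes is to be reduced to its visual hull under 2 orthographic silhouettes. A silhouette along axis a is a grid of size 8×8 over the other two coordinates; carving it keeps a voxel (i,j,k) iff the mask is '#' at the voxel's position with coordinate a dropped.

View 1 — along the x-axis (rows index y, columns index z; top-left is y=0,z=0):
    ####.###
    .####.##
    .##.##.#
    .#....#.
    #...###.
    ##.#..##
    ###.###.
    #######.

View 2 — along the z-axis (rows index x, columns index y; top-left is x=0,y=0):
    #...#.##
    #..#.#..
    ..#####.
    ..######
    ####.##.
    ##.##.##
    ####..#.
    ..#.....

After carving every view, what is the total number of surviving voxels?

183 voxels

initial block: 8^3 = 512
[1] x-view keeps 42 columns → grid now 336
[2] z-view keeps 36 columns → grid now 183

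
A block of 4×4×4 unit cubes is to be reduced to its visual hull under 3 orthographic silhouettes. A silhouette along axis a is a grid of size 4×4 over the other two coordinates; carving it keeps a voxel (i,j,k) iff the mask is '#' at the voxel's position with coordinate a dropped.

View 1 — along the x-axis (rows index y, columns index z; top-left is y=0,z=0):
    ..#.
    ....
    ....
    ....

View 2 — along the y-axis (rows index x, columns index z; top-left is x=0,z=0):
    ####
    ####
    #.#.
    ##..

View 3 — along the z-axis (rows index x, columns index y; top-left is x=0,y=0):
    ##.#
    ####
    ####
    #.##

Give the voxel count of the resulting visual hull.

voxel count = 3

start: 4×4×4 = 64 voxels
[1] x-view keeps 1 columns → grid now 4
[2] y-view keeps 12 columns → grid now 3
[3] z-view keeps 14 columns → grid now 3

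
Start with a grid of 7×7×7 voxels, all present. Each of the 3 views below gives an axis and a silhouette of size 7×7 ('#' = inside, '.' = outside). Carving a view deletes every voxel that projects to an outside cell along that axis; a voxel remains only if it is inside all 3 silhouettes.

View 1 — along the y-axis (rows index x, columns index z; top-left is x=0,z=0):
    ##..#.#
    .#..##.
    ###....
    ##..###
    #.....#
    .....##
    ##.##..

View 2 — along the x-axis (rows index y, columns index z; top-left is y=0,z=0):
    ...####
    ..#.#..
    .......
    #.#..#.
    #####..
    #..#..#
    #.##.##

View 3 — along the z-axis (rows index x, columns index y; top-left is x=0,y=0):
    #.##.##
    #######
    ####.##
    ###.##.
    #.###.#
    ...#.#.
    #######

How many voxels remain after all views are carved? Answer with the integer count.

initial block: 7^3 = 343
step 1: project along y, AND mask (23/49) → |grid| = 161
step 2: project along x, AND mask (22/49) → |grid| = 66
step 3: project along z, AND mask (37/49) → |grid| = 48

|visual hull| = 48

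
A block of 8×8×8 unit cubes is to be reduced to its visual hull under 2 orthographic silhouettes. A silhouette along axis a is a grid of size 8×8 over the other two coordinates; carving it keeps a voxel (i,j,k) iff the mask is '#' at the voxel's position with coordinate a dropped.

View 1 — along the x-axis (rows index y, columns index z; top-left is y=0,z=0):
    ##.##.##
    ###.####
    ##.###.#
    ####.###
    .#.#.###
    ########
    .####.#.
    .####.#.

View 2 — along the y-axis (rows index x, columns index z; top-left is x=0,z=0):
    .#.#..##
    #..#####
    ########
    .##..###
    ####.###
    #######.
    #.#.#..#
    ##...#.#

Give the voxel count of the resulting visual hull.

before carving: 512 voxels (8×8×8)
  1. axis=0 (YZ plane), |mask|=49  ⇒  voxels=392
  2. axis=1 (XZ plane), |mask|=45  ⇒  voxels=276

|visual hull| = 276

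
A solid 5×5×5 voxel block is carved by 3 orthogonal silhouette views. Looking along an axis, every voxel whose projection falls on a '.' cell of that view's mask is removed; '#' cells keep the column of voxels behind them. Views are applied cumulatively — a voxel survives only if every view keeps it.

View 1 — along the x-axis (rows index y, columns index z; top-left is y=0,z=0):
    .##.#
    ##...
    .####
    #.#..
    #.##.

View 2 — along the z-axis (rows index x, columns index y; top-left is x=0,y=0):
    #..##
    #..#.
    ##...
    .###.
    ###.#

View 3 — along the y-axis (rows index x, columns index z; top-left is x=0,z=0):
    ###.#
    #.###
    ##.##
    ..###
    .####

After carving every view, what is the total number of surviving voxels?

voxel count = 29

full grid |V| = 125
carve view 1 (along x, YZ-mask fill 14/25): 70 voxels remain
carve view 2 (along z, XY-mask fill 14/25): 38 voxels remain
carve view 3 (along y, XZ-mask fill 19/25): 29 voxels remain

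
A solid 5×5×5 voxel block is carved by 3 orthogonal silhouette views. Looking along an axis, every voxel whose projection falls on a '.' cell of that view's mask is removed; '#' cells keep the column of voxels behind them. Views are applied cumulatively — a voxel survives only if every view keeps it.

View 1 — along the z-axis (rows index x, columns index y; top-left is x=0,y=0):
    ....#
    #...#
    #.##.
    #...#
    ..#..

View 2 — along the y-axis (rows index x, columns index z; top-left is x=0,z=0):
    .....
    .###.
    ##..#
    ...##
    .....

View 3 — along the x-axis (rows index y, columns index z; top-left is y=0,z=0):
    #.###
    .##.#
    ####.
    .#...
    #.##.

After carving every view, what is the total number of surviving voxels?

full grid |V| = 125
after view 1 [z-axis, 9 of 25 cells solid] → remaining = 45
after view 2 [y-axis, 8 of 25 cells solid] → remaining = 19
after view 3 [x-axis, 15 of 25 cells solid] → remaining = 12

12 voxels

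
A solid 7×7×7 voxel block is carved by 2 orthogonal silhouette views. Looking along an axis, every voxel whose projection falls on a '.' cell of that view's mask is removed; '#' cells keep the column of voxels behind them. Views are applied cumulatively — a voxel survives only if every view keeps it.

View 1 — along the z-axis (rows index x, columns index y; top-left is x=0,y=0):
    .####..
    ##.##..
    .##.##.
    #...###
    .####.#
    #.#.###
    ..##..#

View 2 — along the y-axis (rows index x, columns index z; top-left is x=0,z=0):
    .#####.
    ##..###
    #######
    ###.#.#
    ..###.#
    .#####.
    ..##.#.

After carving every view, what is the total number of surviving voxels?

initial block: 7^3 = 343
after view 1 [z-axis, 29 of 49 cells solid] → remaining = 203
after view 2 [y-axis, 34 of 49 cells solid] → remaining = 142

142 voxels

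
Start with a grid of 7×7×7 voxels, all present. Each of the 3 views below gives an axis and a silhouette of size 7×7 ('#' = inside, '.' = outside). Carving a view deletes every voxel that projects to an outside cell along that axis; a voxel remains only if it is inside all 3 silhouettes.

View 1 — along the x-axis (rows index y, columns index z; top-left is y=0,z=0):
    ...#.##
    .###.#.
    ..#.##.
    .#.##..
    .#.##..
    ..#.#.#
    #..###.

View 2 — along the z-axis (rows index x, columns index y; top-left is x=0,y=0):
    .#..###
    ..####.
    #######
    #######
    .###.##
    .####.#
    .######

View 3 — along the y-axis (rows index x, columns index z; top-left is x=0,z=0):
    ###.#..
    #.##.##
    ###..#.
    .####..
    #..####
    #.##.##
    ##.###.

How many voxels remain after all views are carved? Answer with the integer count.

full grid |V| = 343
  1. axis=0 (YZ plane), |mask|=23  ⇒  voxels=161
  2. axis=2 (XY plane), |mask|=38  ⇒  voxels=126
  3. axis=1 (XZ plane), |mask|=32  ⇒  voxels=79

|visual hull| = 79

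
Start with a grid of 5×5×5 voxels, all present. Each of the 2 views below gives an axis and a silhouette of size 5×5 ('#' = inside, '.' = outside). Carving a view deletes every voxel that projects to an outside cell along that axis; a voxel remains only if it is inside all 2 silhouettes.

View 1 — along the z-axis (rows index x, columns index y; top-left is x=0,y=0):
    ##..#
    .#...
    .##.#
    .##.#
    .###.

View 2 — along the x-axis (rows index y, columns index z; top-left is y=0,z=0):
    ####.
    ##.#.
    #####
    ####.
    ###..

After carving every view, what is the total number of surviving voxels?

remaining voxels: 47

before carving: 125 voxels (5×5×5)
[1] z-view keeps 13 columns → grid now 65
[2] x-view keeps 19 columns → grid now 47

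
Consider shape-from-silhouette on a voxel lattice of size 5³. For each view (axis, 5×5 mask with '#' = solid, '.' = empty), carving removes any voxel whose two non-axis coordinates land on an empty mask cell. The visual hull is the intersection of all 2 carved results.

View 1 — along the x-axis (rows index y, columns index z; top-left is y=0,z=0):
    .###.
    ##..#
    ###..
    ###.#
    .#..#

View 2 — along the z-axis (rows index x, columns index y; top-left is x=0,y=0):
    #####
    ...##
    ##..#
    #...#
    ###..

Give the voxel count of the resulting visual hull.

full grid |V| = 125
  1. axis=0 (YZ plane), |mask|=15  ⇒  voxels=75
  2. axis=2 (XY plane), |mask|=15  ⇒  voxels=43

remaining voxels: 43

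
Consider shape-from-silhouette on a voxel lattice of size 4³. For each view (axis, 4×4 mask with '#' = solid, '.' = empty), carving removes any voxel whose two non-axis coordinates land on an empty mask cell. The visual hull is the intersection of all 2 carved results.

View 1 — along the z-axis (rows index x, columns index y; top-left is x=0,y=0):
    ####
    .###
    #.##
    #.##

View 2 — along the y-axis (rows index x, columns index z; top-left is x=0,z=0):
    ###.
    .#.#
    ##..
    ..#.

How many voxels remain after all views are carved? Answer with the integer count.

remaining voxels: 27

start: 4×4×4 = 64 voxels
[1] z-view keeps 13 columns → grid now 52
[2] y-view keeps 8 columns → grid now 27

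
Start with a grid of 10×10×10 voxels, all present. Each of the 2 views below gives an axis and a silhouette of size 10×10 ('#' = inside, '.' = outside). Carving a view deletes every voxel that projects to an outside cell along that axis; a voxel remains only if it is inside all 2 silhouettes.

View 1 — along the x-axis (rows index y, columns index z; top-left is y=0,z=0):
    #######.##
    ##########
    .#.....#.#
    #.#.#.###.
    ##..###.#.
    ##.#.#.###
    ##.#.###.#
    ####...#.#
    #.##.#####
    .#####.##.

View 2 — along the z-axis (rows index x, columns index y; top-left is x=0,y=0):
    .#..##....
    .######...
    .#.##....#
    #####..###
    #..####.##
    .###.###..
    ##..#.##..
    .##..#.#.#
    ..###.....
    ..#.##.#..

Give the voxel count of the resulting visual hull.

before carving: 1000 voxels (10×10×10)
V1 x: intersect with YZ mask (69 set) -- 690 left
V2 z: intersect with XY mask (51 set) -- 343 left

343 voxels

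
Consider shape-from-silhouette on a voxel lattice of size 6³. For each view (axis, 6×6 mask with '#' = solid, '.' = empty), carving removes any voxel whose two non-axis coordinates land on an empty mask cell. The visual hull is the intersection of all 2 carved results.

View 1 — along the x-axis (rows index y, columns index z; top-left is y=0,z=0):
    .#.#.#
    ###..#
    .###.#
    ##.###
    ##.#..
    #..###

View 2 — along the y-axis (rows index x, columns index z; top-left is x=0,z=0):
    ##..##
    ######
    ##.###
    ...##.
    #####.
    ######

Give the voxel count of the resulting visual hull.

108 voxels

initial block: 6^3 = 216
after view 1 [x-axis, 23 of 36 cells solid] → remaining = 138
after view 2 [y-axis, 28 of 36 cells solid] → remaining = 108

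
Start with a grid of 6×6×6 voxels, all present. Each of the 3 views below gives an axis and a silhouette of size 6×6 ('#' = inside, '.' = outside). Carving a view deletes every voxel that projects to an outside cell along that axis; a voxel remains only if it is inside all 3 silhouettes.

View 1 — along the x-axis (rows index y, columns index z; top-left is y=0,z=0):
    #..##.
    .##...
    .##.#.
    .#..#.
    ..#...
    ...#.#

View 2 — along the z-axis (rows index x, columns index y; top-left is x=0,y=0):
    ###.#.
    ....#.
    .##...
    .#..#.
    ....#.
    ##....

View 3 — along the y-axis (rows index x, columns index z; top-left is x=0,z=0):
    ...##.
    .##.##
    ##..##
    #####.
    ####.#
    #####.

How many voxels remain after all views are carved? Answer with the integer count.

remaining voxels: 16

start: 6×6×6 = 216 voxels
  1. axis=0 (YZ plane), |mask|=13  ⇒  voxels=78
  2. axis=2 (XY plane), |mask|=12  ⇒  voxels=24
  3. axis=1 (XZ plane), |mask|=25  ⇒  voxels=16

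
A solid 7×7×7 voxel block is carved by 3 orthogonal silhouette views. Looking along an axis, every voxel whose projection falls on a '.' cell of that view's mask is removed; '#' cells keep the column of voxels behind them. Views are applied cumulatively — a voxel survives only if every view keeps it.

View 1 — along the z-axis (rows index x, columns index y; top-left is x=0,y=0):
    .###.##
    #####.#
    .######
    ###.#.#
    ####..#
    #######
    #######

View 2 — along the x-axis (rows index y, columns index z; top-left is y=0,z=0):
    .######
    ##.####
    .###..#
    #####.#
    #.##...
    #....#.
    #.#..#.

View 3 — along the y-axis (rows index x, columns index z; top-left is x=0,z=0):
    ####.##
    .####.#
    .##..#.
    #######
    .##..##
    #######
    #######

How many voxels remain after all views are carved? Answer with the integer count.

full grid |V| = 343
step 1: project along z, AND mask (41/49) → |grid| = 287
step 2: project along x, AND mask (30/49) → |grid| = 180
step 3: project along y, AND mask (39/49) → |grid| = 147

147 voxels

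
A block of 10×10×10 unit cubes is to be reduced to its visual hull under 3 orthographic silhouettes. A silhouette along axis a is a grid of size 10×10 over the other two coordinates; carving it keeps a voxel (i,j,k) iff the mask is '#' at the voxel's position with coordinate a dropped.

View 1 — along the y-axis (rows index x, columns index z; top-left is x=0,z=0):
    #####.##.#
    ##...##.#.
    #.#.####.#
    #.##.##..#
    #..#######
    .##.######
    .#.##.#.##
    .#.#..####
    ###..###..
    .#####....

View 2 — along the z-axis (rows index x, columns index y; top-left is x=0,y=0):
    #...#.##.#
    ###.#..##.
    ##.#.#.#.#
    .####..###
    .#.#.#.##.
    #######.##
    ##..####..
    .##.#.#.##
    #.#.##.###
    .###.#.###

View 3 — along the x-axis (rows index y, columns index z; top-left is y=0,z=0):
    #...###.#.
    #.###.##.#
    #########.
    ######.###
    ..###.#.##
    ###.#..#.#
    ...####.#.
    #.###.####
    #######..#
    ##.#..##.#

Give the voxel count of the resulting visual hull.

289 voxels

full grid |V| = 1000
step 1: project along y, AND mask (65/100) → |grid| = 650
step 2: project along z, AND mask (64/100) → |grid| = 415
step 3: project along x, AND mask (69/100) → |grid| = 289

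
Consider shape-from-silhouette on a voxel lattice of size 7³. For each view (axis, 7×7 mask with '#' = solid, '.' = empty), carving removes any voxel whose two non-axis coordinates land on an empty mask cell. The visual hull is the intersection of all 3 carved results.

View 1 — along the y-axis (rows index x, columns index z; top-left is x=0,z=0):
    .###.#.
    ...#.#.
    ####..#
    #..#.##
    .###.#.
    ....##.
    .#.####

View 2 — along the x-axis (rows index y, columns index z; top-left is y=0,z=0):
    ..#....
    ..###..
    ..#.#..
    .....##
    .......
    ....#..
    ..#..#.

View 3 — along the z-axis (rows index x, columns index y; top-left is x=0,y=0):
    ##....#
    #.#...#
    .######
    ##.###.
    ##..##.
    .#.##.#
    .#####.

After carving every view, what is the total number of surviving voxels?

remaining voxels: 26

initial block: 7^3 = 343
carve view 1 (along y, XZ-mask fill 26/49): 182 voxels remain
carve view 2 (along x, YZ-mask fill 11/49): 39 voxels remain
carve view 3 (along z, XY-mask fill 30/49): 26 voxels remain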